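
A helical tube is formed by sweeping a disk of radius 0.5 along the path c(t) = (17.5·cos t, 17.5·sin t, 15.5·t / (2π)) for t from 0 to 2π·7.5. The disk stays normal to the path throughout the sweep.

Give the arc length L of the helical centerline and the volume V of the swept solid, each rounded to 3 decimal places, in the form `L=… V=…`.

L=832.821 V=654.096

2πR = 2π·17.5 = 109.955743
per-turn = √(109.955743² + 15.5²) = √(12090.2654 + 240.25) = √12330.5154 = 111.042854
L = 7.5 × 111.042854 = 832.821404
V = π·0.5² × L = 0.785398 × 832.821404 = 654.096401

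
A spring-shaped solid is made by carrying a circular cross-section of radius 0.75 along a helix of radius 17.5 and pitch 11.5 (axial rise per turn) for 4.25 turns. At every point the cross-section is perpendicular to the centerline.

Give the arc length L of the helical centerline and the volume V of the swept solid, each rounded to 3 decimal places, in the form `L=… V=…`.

2πR = 2π·17.5 = 109.955743
per-turn = √(109.955743² + 11.5²) = √(12090.2654 + 132.25) = √12222.5154 = 110.555486
L = 4.25 × 110.555486 = 469.860814
V = π·0.75² × L = 1.767146 × 469.860814 = 830.312595

L=469.861 V=830.313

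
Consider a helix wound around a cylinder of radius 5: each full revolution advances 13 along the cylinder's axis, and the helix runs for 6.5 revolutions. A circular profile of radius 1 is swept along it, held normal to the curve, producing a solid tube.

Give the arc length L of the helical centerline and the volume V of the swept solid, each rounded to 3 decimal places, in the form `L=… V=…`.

2πR = 2π·5 = 31.415927
per-turn = √(31.415927² + 13²) = √(986.9604 + 169) = √1155.9604 = 33.999418
L = 6.5 × 33.999418 = 220.996219
V = π·1² × L = 3.141593 × 220.996219 = 694.280097

L=220.996 V=694.280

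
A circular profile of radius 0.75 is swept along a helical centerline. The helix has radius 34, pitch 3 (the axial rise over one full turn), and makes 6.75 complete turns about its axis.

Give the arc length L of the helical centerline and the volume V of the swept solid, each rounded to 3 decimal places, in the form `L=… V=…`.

L=1442.133 V=2548.460

2πR = 2π·34 = 213.628300
per-turn = √(213.628300² + 3²) = √(45637.0508 + 9) = √45646.0508 = 213.649364
L = 6.75 × 213.649364 = 1442.133207
V = π·0.75² × L = 1.767146 × 1442.133207 = 2548.459738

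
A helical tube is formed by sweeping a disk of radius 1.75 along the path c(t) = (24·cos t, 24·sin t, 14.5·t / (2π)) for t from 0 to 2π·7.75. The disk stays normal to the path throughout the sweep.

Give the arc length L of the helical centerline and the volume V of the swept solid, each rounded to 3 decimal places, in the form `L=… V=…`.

2πR = 2π·24 = 150.796447
per-turn = √(150.796447² + 14.5²) = √(22739.5685 + 210.25) = √22949.8185 = 151.491975
L = 7.75 × 151.491975 = 1174.062808
V = π·1.75² × L = 9.621128 × 1174.062808 = 11295.807966

L=1174.063 V=11295.808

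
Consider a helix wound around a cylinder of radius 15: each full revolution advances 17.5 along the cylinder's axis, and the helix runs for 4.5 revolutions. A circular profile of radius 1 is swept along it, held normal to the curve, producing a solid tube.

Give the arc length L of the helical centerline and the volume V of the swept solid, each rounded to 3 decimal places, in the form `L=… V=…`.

2πR = 2π·15 = 94.247780
per-turn = √(94.247780² + 17.5²) = √(8882.6440 + 306.25) = √9188.8940 = 95.858719
L = 4.5 × 95.858719 = 431.364234
V = π·1² × L = 3.141593 × 431.364234 = 1355.170710

L=431.364 V=1355.171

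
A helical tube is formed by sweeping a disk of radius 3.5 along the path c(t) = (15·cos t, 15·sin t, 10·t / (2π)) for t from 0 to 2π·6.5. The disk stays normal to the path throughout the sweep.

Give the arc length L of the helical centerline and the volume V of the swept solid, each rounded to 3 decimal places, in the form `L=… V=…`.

2πR = 2π·15 = 94.247780
per-turn = √(94.247780² + 10²) = √(8882.6440 + 100) = √8982.6440 = 94.776811
L = 6.5 × 94.776811 = 616.049273
V = π·3.5² × L = 38.484510 × 616.049273 = 23708.354430

L=616.049 V=23708.354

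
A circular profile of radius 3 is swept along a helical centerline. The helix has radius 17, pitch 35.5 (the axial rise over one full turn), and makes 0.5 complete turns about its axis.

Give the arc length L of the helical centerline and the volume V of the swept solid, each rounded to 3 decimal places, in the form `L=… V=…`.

2πR = 2π·17 = 106.814150
per-turn = √(106.814150² + 35.5²) = √(11409.2627 + 1260.25) = √12669.5127 = 112.558930
L = 0.5 × 112.558930 = 56.279465
V = π·3² × L = 28.274334 × 56.279465 = 1591.264382

L=56.279 V=1591.264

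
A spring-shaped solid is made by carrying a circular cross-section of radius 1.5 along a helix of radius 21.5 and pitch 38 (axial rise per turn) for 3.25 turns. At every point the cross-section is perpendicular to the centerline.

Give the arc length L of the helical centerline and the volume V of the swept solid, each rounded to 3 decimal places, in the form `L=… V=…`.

2πR = 2π·21.5 = 135.088484
per-turn = √(135.088484² + 38²) = √(18248.8985 + 1444) = √19692.8985 = 140.331388
L = 3.25 × 140.331388 = 456.077012
V = π·1.5² × L = 7.068583 × 456.077012 = 3223.818428

L=456.077 V=3223.818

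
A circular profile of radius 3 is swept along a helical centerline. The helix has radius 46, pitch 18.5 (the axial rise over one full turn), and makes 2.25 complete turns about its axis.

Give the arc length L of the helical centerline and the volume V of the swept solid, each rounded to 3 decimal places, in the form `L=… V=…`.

L=651.640 V=18424.701

2πR = 2π·46 = 289.026524
per-turn = √(289.026524² + 18.5²) = √(83536.3317 + 342.25) = √83878.5817 = 289.617993
L = 2.25 × 289.617993 = 651.640483
V = π·3² × L = 28.274334 × 651.640483 = 18424.700599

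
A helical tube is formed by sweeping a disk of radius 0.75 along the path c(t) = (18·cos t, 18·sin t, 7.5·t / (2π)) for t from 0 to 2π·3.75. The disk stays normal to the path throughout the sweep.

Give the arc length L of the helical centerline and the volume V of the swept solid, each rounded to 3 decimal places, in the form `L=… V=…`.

2πR = 2π·18 = 113.097336
per-turn = √(113.097336² + 7.5²) = √(12791.0073 + 56.25) = √12847.2573 = 113.345742
L = 3.75 × 113.345742 = 425.046534
V = π·0.75² × L = 1.767146 × 425.046534 = 751.119226

L=425.047 V=751.119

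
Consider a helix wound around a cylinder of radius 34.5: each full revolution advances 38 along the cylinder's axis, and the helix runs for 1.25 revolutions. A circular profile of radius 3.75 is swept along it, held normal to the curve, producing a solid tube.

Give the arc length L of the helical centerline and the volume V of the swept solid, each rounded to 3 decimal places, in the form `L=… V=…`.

2πR = 2π·34.5 = 216.769893
per-turn = √(216.769893² + 38²) = √(46989.1866 + 1444) = √48433.1866 = 220.075411
L = 1.25 × 220.075411 = 275.094264
V = π·3.75² × L = 44.178647 × 275.094264 = 12153.292288

L=275.094 V=12153.292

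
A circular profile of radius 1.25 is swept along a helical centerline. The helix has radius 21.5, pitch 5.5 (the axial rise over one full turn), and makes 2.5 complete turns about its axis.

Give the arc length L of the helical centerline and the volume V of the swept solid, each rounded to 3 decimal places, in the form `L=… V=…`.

2πR = 2π·21.5 = 135.088484
per-turn = √(135.088484² + 5.5²) = √(18248.8985 + 30.25) = √18279.1485 = 135.200401
L = 2.5 × 135.200401 = 338.001003
V = π·1.25² × L = 4.908739 × 338.001003 = 1659.158546

L=338.001 V=1659.159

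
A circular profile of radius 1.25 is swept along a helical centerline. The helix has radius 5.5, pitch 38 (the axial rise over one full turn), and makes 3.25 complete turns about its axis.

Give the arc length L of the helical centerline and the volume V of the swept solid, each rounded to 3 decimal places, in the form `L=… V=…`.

2πR = 2π·5.5 = 34.557519
per-turn = √(34.557519² + 38²) = √(1194.2221 + 1444) = √2638.2221 = 51.363627
L = 3.25 × 51.363627 = 166.931786
V = π·1.25² × L = 4.908739 × 166.931786 = 819.424490

L=166.932 V=819.424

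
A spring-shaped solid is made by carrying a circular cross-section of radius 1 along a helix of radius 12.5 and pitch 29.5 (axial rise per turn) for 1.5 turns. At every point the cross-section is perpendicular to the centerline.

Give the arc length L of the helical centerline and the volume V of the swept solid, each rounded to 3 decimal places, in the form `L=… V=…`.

2πR = 2π·12.5 = 78.539816
per-turn = √(78.539816² + 29.5²) = √(6168.5028 + 870.25) = √7038.7528 = 83.897275
L = 1.5 × 83.897275 = 125.845912
V = π·1² × L = 3.141593 × 125.845912 = 395.356594

L=125.846 V=395.357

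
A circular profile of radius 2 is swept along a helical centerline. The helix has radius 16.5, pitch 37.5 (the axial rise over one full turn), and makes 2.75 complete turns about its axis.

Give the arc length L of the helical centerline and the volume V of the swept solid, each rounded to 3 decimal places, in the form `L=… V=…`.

2πR = 2π·16.5 = 103.672558
per-turn = √(103.672558² + 37.5²) = √(10747.9992 + 1406.25) = √12154.2492 = 110.246311
L = 2.75 × 110.246311 = 303.177357
V = π·2² × L = 12.566371 × 303.177357 = 3809.839024

L=303.177 V=3809.839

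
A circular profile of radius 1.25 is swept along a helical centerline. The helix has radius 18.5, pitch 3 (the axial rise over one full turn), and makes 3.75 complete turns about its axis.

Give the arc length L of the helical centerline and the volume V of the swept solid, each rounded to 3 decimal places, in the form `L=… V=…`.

L=436.041 V=2140.412

2πR = 2π·18.5 = 116.238928
per-turn = √(116.238928² + 3²) = √(13511.4884 + 9) = √13520.4884 = 116.277635
L = 3.75 × 116.277635 = 436.041132
V = π·1.25² × L = 4.908739 × 436.041132 = 2140.411900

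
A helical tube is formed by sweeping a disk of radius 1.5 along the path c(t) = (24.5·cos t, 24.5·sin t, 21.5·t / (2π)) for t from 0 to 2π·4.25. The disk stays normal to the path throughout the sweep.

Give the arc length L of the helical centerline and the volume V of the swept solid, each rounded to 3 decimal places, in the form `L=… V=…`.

2πR = 2π·24.5 = 153.938040
per-turn = √(153.938040² + 21.5²) = √(23696.9202 + 462.25) = √24159.1702 = 155.432204
L = 4.25 × 155.432204 = 660.586869
V = π·1.5² × L = 7.068583 × 660.586869 = 4669.413421

L=660.587 V=4669.413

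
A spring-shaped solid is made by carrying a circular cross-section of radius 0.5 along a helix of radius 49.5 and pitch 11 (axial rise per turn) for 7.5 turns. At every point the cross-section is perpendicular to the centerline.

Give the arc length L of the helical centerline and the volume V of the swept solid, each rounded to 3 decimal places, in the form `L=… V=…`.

2πR = 2π·49.5 = 311.017673
per-turn = √(311.017673² + 11²) = √(96731.9927 + 121) = √96852.9927 = 311.212135
L = 7.5 × 311.212135 = 2334.091010
V = π·0.5² × L = 0.785398 × 2334.091010 = 1833.190792

L=2334.091 V=1833.191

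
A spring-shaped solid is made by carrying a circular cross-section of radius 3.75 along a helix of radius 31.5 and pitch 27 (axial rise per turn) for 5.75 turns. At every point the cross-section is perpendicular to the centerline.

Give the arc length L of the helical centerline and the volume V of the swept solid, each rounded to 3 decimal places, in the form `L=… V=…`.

L=1148.583 V=50742.825

2πR = 2π·31.5 = 197.920337
per-turn = √(197.920337² + 27²) = √(39172.4599 + 729) = √39901.4599 = 199.753498
L = 5.75 × 199.753498 = 1148.582612
V = π·3.75² × L = 44.178647 × 1148.582612 = 50742.825417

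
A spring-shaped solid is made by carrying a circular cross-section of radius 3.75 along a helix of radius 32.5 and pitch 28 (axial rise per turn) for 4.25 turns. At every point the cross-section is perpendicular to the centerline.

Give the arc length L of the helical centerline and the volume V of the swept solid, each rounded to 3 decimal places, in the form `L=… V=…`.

L=875.986 V=38699.854

2πR = 2π·32.5 = 204.203522
per-turn = √(204.203522² + 28²) = √(41699.0786 + 784) = √42483.0786 = 206.114237
L = 4.25 × 206.114237 = 875.985506
V = π·3.75² × L = 44.178647 × 875.985506 = 38699.854186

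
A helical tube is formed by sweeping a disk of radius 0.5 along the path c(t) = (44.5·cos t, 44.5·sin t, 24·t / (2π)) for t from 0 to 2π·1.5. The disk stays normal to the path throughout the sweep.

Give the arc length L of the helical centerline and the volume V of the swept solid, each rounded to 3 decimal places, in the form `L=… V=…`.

L=420.945 V=330.609

2πR = 2π·44.5 = 279.601746
per-turn = √(279.601746² + 24²) = √(78177.1365 + 576) = √78753.1365 = 280.629892
L = 1.5 × 280.629892 = 420.944838
V = π·0.5² × L = 0.785398 × 420.944838 = 330.609303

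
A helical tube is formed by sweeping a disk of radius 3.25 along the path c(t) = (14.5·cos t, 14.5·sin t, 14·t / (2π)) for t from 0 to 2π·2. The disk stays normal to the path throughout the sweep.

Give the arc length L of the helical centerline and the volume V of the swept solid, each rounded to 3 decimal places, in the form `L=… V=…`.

2πR = 2π·14.5 = 91.106187
per-turn = √(91.106187² + 14²) = √(8300.3373 + 196) = √8496.3373 = 92.175579
L = 2 × 92.175579 = 184.351157
V = π·3.25² × L = 33.183072 × 184.351157 = 6117.337801

L=184.351 V=6117.338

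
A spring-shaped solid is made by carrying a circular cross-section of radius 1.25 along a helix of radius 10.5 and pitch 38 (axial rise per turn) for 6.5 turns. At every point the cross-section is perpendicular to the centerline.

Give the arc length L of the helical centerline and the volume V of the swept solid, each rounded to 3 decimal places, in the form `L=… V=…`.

2πR = 2π·10.5 = 65.973446
per-turn = √(65.973446² + 38²) = √(4352.4955 + 1444) = √5796.4955 = 76.134720
L = 6.5 × 76.134720 = 494.875678
V = π·1.25² × L = 4.908739 × 494.875678 = 2429.215303

L=494.876 V=2429.215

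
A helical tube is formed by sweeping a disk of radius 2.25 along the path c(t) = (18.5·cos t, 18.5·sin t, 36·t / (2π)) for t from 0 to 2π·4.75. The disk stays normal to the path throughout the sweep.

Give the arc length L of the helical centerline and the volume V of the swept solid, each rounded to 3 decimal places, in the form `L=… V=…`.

L=578.009 V=9192.830

2πR = 2π·18.5 = 116.238928
per-turn = √(116.238928² + 36²) = √(13511.4884 + 1296) = √14807.4884 = 121.686024
L = 4.75 × 121.686024 = 578.008614
V = π·2.25² × L = 15.904313 × 578.008614 = 9192.829800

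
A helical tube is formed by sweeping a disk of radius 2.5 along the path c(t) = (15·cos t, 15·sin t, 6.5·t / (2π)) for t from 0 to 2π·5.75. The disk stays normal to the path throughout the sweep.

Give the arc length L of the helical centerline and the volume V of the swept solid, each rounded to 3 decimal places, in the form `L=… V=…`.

2πR = 2π·15 = 94.247780
per-turn = √(94.247780² + 6.5²) = √(8882.6440 + 42.25) = √8924.8940 = 94.471657
L = 5.75 × 94.471657 = 543.212027
V = π·2.5² × L = 19.634954 × 543.212027 = 10665.943214

L=543.212 V=10665.943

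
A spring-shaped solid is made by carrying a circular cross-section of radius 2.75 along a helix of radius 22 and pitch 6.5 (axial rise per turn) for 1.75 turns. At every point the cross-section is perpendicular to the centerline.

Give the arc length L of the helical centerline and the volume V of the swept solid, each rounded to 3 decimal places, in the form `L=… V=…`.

2πR = 2π·22 = 138.230077
per-turn = √(138.230077² + 6.5²) = √(19107.5541 + 42.25) = √19149.8041 = 138.382817
L = 1.75 × 138.382817 = 242.169930
V = π·2.75² × L = 23.758294 × 242.169930 = 5753.544508

L=242.170 V=5753.545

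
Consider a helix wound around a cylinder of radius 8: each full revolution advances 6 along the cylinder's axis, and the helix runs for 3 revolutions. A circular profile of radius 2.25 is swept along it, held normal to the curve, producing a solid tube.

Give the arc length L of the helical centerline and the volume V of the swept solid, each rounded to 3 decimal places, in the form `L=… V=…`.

L=151.867 V=2415.339

2πR = 2π·8 = 50.265482
per-turn = √(50.265482² + 6²) = √(2526.6187 + 36) = √2562.6187 = 50.622315
L = 3 × 50.622315 = 151.866944
V = π·2.25² × L = 15.904313 × 151.866944 = 2415.339375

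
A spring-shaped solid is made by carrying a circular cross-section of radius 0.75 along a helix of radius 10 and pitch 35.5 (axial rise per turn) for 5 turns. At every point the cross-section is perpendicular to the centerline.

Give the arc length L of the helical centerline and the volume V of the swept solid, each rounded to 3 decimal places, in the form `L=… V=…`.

L=360.836 V=637.649

2πR = 2π·10 = 62.831853
per-turn = √(62.831853² + 35.5²) = √(3947.8418 + 1260.25) = √5208.0918 = 72.167110
L = 5 × 72.167110 = 360.835550
V = π·0.75² × L = 1.767146 × 360.835550 = 637.649051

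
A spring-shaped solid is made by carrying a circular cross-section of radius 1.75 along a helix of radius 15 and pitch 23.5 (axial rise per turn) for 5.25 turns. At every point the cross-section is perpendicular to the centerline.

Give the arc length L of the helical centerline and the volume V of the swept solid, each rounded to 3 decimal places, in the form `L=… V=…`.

2πR = 2π·15 = 94.247780
per-turn = √(94.247780² + 23.5²) = √(8882.6440 + 552.25) = √9434.8940 = 97.133382
L = 5.25 × 97.133382 = 509.950257
V = π·1.75² × L = 9.621128 × 509.950257 = 4906.296444

L=509.950 V=4906.296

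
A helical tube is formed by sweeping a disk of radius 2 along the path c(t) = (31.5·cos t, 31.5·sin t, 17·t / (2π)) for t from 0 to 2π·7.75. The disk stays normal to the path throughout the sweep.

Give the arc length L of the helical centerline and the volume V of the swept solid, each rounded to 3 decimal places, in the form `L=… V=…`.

2πR = 2π·31.5 = 197.920337
per-turn = √(197.920337² + 17²) = √(39172.4599 + 289) = √39461.4599 = 198.649087
L = 7.75 × 198.649087 = 1539.530426
V = π·2² × L = 12.566371 × 1539.530426 = 19346.309908

L=1539.530 V=19346.310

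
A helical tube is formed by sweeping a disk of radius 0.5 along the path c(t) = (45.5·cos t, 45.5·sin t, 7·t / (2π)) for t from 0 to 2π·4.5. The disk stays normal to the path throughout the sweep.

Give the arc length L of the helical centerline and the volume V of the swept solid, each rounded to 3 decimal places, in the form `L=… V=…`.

2πR = 2π·45.5 = 285.884931
per-turn = √(285.884931² + 7²) = √(81730.1940 + 49) = √81779.1940 = 285.970617
L = 4.5 × 285.970617 = 1286.867779
V = π·0.5² × L = 0.785398 × 1286.867779 = 1010.703590

L=1286.868 V=1010.704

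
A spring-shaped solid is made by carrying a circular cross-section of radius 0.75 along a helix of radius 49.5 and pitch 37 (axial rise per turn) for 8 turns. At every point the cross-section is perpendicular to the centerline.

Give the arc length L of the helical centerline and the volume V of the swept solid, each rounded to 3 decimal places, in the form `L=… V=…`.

L=2505.686 V=4427.913

2πR = 2π·49.5 = 311.017673
per-turn = √(311.017673² + 37²) = √(96731.9927 + 1369) = √98100.9927 = 313.210780
L = 8 × 313.210780 = 2505.686240
V = π·0.75² × L = 1.767146 × 2505.686240 = 4427.913085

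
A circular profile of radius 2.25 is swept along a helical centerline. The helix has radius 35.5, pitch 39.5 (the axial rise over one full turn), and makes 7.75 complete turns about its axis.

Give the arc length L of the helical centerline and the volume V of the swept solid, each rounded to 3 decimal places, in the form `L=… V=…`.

L=1755.558 V=27920.938

2πR = 2π·35.5 = 223.053078
per-turn = √(223.053078² + 39.5²) = √(49752.6758 + 1560.25) = √51312.9258 = 226.523566
L = 7.75 × 226.523566 = 1755.557634
V = π·2.25² × L = 15.904313 × 1755.557634 = 27920.937759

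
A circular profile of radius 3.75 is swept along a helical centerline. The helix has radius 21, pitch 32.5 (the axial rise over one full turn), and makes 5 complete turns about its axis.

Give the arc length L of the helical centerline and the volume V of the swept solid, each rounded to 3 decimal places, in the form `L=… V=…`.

2πR = 2π·21 = 131.946891
per-turn = √(131.946891² + 32.5²) = √(17409.9822 + 1056.25) = √18466.2322 = 135.890515
L = 5 × 135.890515 = 679.452577
V = π·3.75² × L = 44.178647 × 679.452577 = 30017.295333

L=679.453 V=30017.295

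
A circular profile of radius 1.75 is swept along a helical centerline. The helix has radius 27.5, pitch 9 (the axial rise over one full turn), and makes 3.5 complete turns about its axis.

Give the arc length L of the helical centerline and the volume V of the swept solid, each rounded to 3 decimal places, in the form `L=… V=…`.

2πR = 2π·27.5 = 172.787596
per-turn = √(172.787596² + 9²) = √(29855.5533 + 81) = √29936.5533 = 173.021829
L = 3.5 × 173.021829 = 605.576402
V = π·1.75² × L = 9.621128 × 605.576402 = 5826.327771

L=605.576 V=5826.328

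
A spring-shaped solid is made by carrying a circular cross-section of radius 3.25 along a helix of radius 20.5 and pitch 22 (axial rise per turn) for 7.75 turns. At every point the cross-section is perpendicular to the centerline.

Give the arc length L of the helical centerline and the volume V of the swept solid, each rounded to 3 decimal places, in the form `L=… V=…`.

L=1012.697 V=33604.402

2πR = 2π·20.5 = 128.805299
per-turn = √(128.805299² + 22²) = √(16590.8050 + 484) = √17074.8050 = 130.670597
L = 7.75 × 130.670597 = 1012.697129
V = π·3.25² × L = 33.183072 × 1012.697129 = 33604.402156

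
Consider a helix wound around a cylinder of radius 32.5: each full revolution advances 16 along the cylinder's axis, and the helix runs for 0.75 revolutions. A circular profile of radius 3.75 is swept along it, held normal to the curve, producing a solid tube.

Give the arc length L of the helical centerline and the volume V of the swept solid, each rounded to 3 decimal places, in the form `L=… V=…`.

2πR = 2π·32.5 = 204.203522
per-turn = √(204.203522² + 16²) = √(41699.0786 + 256) = √41955.0786 = 204.829389
L = 0.75 × 204.829389 = 153.622042
V = π·3.75² × L = 44.178647 × 153.622042 = 6786.813906

L=153.622 V=6786.814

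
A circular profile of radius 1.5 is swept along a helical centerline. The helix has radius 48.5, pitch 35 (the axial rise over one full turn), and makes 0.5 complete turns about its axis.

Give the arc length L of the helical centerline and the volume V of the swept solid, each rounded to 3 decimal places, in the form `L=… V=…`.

L=153.369 V=1084.101

2πR = 2π·48.5 = 304.734487
per-turn = √(304.734487² + 35²) = √(92863.1078 + 1225) = √94088.1078 = 306.737849
L = 0.5 × 306.737849 = 153.368924
V = π·1.5² × L = 7.068583 × 153.368924 = 1084.101043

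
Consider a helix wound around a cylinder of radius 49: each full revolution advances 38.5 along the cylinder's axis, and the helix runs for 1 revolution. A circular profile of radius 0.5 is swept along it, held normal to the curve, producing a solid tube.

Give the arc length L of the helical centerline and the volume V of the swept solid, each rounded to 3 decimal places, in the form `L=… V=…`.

L=310.274 V=243.689

2πR = 2π·49 = 307.876080
per-turn = √(307.876080² + 38.5²) = √(94787.6807 + 1482.25) = √96269.9307 = 310.273961
L = 1 × 310.273961 = 310.273961
V = π·0.5² × L = 0.785398 × 310.273961 = 243.688599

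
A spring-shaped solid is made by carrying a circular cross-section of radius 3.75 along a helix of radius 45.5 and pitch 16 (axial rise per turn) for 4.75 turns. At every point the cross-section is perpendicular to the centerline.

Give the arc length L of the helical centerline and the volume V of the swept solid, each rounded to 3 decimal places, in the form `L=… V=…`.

L=1360.078 V=60086.427

2πR = 2π·45.5 = 285.884931
per-turn = √(285.884931² + 16²) = √(81730.1940 + 256) = √81986.1940 = 286.332314
L = 4.75 × 286.332314 = 1360.078492
V = π·3.75² × L = 44.178647 × 1360.078492 = 60086.427150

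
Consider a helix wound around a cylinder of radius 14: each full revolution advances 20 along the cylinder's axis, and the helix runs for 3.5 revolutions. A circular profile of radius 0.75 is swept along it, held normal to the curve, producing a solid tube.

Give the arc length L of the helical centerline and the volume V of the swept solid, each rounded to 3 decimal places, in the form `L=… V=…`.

L=315.734 V=557.947

2πR = 2π·14 = 87.964594
per-turn = √(87.964594² + 20²) = √(7737.7699 + 400) = √8137.7699 = 90.209588
L = 3.5 × 90.209588 = 315.733560
V = π·0.75² × L = 1.767146 × 315.733560 = 557.947255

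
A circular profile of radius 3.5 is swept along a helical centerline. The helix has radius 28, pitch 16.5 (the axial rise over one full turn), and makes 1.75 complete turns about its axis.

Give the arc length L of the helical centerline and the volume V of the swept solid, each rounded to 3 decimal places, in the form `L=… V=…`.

2πR = 2π·28 = 175.929189
per-turn = √(175.929189² + 16.5²) = √(30951.0794 + 272.25) = √31223.3294 = 176.701243
L = 1.75 × 176.701243 = 309.227176
V = π·3.5² × L = 38.484510 × 309.227176 = 11900.456344

L=309.227 V=11900.456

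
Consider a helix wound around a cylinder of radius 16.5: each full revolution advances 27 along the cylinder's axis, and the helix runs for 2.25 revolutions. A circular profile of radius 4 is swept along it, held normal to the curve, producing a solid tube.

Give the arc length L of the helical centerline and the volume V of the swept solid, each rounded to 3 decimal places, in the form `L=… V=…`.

2πR = 2π·16.5 = 103.672558
per-turn = √(103.672558² + 27²) = √(10747.9992 + 729) = √11476.9992 = 107.130757
L = 2.25 × 107.130757 = 241.044204
V = π·4² × L = 50.265482 × 241.044204 = 12116.203221

L=241.044 V=12116.203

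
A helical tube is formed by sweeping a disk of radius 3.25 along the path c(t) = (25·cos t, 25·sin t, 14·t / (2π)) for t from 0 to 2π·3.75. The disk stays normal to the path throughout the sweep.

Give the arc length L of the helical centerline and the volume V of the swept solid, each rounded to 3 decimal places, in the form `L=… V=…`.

2πR = 2π·25 = 157.079633
per-turn = √(157.079633² + 14²) = √(24674.0110 + 196) = √24870.0110 = 157.702286
L = 3.75 × 157.702286 = 591.383572
V = π·3.25² × L = 33.183072 × 591.383572 = 19623.923902

L=591.384 V=19623.924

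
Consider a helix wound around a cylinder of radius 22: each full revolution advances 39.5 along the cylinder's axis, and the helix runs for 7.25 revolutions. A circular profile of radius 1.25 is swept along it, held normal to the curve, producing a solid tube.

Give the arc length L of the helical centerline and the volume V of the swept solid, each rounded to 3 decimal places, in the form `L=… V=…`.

L=1042.282 V=5116.289

2πR = 2π·22 = 138.230077
per-turn = √(138.230077² + 39.5²) = √(19107.5541 + 1560.25) = √20667.8041 = 143.763014
L = 7.25 × 143.763014 = 1042.281850
V = π·1.25² × L = 4.908739 × 1042.281850 = 5116.289065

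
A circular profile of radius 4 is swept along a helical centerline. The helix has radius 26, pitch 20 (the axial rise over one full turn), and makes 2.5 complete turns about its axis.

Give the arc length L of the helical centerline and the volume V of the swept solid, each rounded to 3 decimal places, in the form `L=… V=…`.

L=411.456 V=20682.051

2πR = 2π·26 = 163.362818
per-turn = √(163.362818² + 20²) = √(26687.4103 + 400) = √27087.4103 = 164.582533
L = 2.5 × 164.582533 = 411.456334
V = π·4² × L = 50.265482 × 411.456334 = 20682.051114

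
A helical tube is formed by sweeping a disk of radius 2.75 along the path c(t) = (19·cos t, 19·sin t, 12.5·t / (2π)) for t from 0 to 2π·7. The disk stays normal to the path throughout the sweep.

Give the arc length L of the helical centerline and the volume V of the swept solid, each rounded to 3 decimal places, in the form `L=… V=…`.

2πR = 2π·19 = 119.380521
per-turn = √(119.380521² + 12.5²) = √(14251.7088 + 156.25) = √14407.9588 = 120.033157
L = 7 × 120.033157 = 840.232098
V = π·2.75² × L = 23.758294 × 840.232098 = 19962.481592

L=840.232 V=19962.482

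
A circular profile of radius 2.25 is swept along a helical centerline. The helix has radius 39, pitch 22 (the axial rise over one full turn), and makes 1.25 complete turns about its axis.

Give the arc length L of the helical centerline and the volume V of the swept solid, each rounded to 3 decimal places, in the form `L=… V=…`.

2πR = 2π·39 = 245.044227
per-turn = √(245.044227² + 22²) = √(60046.6732 + 484) = √60530.6732 = 246.029822
L = 1.25 × 246.029822 = 307.537277
V = π·2.25² × L = 15.904313 × 307.537277 = 4891.169056

L=307.537 V=4891.169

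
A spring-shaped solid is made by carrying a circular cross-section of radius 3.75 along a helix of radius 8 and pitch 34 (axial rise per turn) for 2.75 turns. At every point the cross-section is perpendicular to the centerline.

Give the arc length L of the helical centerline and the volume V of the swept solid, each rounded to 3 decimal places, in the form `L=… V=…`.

L=166.883 V=7372.648

2πR = 2π·8 = 50.265482
per-turn = √(50.265482² + 34²) = √(2526.6187 + 1156) = √3682.6187 = 60.684584
L = 2.75 × 60.684584 = 166.882606
V = π·3.75² × L = 44.178647 × 166.882606 = 7372.647681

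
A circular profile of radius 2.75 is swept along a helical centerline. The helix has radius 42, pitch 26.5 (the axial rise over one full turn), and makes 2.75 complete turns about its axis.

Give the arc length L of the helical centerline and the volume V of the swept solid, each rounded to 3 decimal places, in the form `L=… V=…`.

L=729.358 V=17328.296

2πR = 2π·42 = 263.893783
per-turn = √(263.893783² + 26.5²) = √(69639.9287 + 702.25) = √70342.1787 = 265.221000
L = 2.75 × 265.221000 = 729.357749
V = π·2.75² × L = 23.758294 × 729.357749 = 17328.296156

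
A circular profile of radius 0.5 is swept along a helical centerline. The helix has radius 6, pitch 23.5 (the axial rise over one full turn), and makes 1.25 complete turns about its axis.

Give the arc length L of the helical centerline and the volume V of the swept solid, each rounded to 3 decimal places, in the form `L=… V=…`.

L=55.530 V=43.613

2πR = 2π·6 = 37.699112
per-turn = √(37.699112² + 23.5²) = √(1421.2230 + 552.25) = √1973.4730 = 44.423789
L = 1.25 × 44.423789 = 55.529736
V = π·0.5² × L = 0.785398 × 55.529736 = 43.612953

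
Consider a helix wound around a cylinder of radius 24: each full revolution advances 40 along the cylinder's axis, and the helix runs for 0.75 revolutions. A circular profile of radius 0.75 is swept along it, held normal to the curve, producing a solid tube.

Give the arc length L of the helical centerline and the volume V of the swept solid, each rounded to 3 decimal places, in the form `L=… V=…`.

L=117.009 V=206.771

2πR = 2π·24 = 150.796447
per-turn = √(150.796447² + 40²) = √(22739.5685 + 1600) = √24339.5685 = 156.011437
L = 0.75 × 156.011437 = 117.008578
V = π·0.75² × L = 1.767146 × 117.008578 = 206.771225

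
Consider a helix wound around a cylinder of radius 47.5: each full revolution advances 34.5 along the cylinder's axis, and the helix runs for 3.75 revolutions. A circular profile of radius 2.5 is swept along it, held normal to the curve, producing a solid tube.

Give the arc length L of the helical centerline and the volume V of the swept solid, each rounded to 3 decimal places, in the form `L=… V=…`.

L=1126.645 V=22121.627

2πR = 2π·47.5 = 298.451302
per-turn = √(298.451302² + 34.5²) = √(89073.1797 + 1190.25) = √90263.4297 = 300.438729
L = 3.75 × 300.438729 = 1126.645233
V = π·2.5² × L = 19.634954 × 1126.645233 = 22121.627415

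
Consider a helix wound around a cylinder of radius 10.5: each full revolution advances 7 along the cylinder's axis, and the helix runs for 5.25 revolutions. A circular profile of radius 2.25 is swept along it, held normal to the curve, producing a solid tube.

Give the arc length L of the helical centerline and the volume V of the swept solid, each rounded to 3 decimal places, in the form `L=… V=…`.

2πR = 2π·10.5 = 65.973446
per-turn = √(65.973446² + 7²) = √(4352.4955 + 49) = √4401.4955 = 66.343768
L = 5.25 × 66.343768 = 348.304782
V = π·2.25² × L = 15.904313 × 348.304782 = 5539.548198

L=348.305 V=5539.548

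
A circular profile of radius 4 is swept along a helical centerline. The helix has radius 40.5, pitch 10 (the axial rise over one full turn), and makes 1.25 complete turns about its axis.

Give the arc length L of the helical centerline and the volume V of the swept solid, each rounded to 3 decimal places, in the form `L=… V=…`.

2πR = 2π·40.5 = 254.469005
per-turn = √(254.469005² + 10²) = √(64754.4745 + 100) = √64854.4745 = 254.665417
L = 1.25 × 254.665417 = 318.331771
V = π·4² × L = 50.265482 × 318.331771 = 16001.100046

L=318.332 V=16001.100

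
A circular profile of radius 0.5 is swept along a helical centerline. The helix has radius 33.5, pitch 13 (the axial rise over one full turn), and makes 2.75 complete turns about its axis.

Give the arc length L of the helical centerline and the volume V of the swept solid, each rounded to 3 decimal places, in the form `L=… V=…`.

2πR = 2π·33.5 = 210.486708
per-turn = √(210.486708² + 13²) = √(44304.6542 + 169) = √44473.6542 = 210.887776
L = 2.75 × 210.887776 = 579.941385
V = π·0.5² × L = 0.785398 × 579.941385 = 455.484898

L=579.941 V=455.485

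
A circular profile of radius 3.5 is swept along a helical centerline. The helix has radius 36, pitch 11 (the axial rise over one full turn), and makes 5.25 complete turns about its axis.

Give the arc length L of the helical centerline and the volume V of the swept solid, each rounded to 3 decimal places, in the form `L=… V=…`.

L=1188.925 V=45755.212

2πR = 2π·36 = 226.194671
per-turn = √(226.194671² + 11²) = √(51164.0292 + 121) = √51285.0292 = 226.461982
L = 5.25 × 226.461982 = 1188.925405
V = π·3.5² × L = 38.484510 × 1188.925405 = 45755.211631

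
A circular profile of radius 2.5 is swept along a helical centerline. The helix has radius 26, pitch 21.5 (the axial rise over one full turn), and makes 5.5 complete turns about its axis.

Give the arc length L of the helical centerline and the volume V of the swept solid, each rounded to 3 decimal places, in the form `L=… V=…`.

L=906.243 V=17794.049

2πR = 2π·26 = 163.362818
per-turn = √(163.362818² + 21.5²) = √(26687.4103 + 462.25) = √27149.6603 = 164.771540
L = 5.5 × 164.771540 = 906.243468
V = π·2.5² × L = 19.634954 × 906.243468 = 17794.048893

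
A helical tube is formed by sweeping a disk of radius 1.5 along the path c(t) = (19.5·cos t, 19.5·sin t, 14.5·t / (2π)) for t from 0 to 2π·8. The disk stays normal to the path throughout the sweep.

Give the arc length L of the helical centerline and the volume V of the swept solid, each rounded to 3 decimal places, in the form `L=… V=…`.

2πR = 2π·19.5 = 122.522113
per-turn = √(122.522113² + 14.5²) = √(15011.6683 + 210.25) = √15221.9183 = 123.377138
L = 8 × 123.377138 = 987.017108
V = π·1.5² × L = 7.068583 × 987.017108 = 6976.812812

L=987.017 V=6976.813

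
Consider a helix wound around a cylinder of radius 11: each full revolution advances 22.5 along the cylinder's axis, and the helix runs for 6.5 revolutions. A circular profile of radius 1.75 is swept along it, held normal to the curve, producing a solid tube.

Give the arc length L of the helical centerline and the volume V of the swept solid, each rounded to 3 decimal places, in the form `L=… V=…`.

L=472.454 V=4545.538

2πR = 2π·11 = 69.115038
per-turn = √(69.115038² + 22.5²) = √(4776.8885 + 506.25) = √5283.1385 = 72.685202
L = 6.5 × 72.685202 = 472.453810
V = π·1.75² × L = 9.621128 × 472.453810 = 4545.538348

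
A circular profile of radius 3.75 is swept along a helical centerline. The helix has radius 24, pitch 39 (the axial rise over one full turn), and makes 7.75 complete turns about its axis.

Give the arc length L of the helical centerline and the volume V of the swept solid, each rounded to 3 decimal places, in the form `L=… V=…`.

L=1207.125 V=53329.142

2πR = 2π·24 = 150.796447
per-turn = √(150.796447² + 39²) = √(22739.5685 + 1521) = √24260.5685 = 155.758045
L = 7.75 × 155.758045 = 1207.124848
V = π·3.75² × L = 44.178647 × 1207.124848 = 53329.142159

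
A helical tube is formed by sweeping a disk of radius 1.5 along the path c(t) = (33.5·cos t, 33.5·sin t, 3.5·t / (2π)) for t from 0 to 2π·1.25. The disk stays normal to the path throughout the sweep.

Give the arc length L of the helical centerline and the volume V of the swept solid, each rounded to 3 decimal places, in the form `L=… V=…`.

2πR = 2π·33.5 = 210.486708
per-turn = √(210.486708² + 3.5²) = √(44304.6542 + 12.25) = √44316.9042 = 210.515805
L = 1.25 × 210.515805 = 263.144756
V = π·1.5² × L = 7.068583 × 263.144756 = 1860.060674

L=263.145 V=1860.061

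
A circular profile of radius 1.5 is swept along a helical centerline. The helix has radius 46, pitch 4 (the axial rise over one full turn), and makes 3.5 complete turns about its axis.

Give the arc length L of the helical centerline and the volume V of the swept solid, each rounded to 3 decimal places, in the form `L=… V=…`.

2πR = 2π·46 = 289.026524
per-turn = √(289.026524² + 4²) = √(83536.3317 + 16) = √83552.3317 = 289.054202
L = 3.5 × 289.054202 = 1011.689707
V = π·1.5² × L = 7.068583 × 1011.689707 = 7151.213138

L=1011.690 V=7151.213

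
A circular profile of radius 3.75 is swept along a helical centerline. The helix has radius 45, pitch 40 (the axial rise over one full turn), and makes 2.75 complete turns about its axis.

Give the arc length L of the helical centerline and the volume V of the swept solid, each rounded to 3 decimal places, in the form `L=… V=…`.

L=785.287 V=34692.897

2πR = 2π·45 = 282.743339
per-turn = √(282.743339² + 40²) = √(79943.7956 + 1600) = √81543.7956 = 285.558743
L = 2.75 × 285.558743 = 785.286543
V = π·3.75² × L = 44.178647 × 785.286543 = 34692.896734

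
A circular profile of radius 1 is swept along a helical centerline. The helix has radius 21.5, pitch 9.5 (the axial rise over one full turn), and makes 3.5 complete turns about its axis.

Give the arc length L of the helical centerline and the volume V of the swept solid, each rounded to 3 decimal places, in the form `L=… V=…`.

L=473.977 V=1489.044

2πR = 2π·21.5 = 135.088484
per-turn = √(135.088484² + 9.5²) = √(18248.8985 + 90.25) = √18339.1485 = 135.422112
L = 3.5 × 135.422112 = 473.977394
V = π·1² × L = 3.141593 × 473.977394 = 1489.043898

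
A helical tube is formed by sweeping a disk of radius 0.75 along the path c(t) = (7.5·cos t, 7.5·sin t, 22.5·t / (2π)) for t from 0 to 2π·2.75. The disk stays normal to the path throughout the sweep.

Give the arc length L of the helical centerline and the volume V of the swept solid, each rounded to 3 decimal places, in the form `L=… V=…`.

2πR = 2π·7.5 = 47.123890
per-turn = √(47.123890² + 22.5²) = √(2220.6610 + 506.25) = √2726.9110 = 52.219833
L = 2.75 × 52.219833 = 143.604542
V = π·0.75² × L = 1.767146 × 143.604542 = 253.770172

L=143.605 V=253.770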